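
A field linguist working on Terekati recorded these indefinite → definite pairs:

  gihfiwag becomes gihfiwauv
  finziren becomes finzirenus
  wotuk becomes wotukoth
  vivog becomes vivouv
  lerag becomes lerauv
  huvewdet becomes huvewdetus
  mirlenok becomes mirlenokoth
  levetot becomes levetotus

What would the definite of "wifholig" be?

wifholiuv

"wifholig" ends in -g. The stems ending in -g (lerag → lerauv, vivog → vivouv, gihfiwag → gihfiwauv) drop the final letter and add -uv.
The other patterns: stems ending in -k add -oth; stems ending in -n or -t add -us.
So wifholig → wifholiuv.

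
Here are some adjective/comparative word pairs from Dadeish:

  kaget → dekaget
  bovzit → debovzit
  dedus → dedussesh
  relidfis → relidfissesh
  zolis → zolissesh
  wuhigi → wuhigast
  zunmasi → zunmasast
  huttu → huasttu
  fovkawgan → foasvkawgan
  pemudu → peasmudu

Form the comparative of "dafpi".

bovzit and relidfis both have last vowel 'i' yet inflect differently (debovzit, relidfissesh), so the last vowel is not what conditions the rule; the final letter is.
"dafpi" ends in -i. The stems ending in -i (wuhigi → wuhigast, zunmasi → zunmasast) drop the final letter and add -ast.
So dafpi → dafpast.

dafpast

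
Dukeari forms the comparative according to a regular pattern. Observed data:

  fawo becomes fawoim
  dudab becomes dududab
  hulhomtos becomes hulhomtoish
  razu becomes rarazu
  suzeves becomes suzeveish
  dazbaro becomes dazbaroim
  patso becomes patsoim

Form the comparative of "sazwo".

fawo and hulhomtos both have last vowel 'o' yet inflect differently (fawoim, hulhomtoish), so the last vowel is not what conditions the rule; the final letter is.
"sazwo" ends in -o. The stems ending in -o (fawo → fawoim, patso → patsoim, dazbaro → dazbaroim) add -im.
So sazwo → sazwoim.

sazwoim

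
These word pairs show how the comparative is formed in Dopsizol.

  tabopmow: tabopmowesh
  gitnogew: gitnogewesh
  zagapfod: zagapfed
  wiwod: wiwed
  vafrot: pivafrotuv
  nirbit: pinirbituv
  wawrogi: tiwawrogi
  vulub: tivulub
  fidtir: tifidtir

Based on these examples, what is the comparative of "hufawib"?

"hufawib" ends in -b. The one such stem in the data (vulub → tivulub) adds the prefix ti-, so the same rule applies.
The other patterns: stems ending in -w add -esh; stems ending in -d change the last vowel to 'e'; stems ending in -t add pi- … -uv around the stem.
So hufawib → tihufawib.

tihufawib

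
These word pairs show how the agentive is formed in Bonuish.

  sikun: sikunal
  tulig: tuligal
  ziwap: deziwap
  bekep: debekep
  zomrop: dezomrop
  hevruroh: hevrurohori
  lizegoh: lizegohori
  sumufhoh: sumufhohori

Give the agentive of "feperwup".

"feperwup" ends in -p. The stems ending in -p (ziwap → deziwap, bekep → debekep, zomrop → dezomrop) add the prefix de-.
The other patterns: stems ending in -g or -n add -al; stems ending in -h add -ori.
So feperwup → defeperwup.

defeperwup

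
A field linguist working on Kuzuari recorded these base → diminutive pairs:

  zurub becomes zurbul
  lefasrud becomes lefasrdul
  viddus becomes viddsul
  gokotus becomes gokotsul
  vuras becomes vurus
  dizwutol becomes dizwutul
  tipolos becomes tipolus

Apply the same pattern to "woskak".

woskuk

"woskak" has last vowel 'a'. The one such stem in the data (vuras → vurus) changes the last vowel to 'u' (as do dizwutol, tipolos), so the same rule applies.
The other pattern: stems whose last vowel is 'u' delete the last vowel and add -ul.
So woskak → woskuk.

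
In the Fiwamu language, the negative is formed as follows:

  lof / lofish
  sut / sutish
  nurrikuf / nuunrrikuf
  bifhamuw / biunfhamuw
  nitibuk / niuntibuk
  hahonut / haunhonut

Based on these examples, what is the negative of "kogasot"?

koungasot

"kogasot" has 3 vowels. The stems with 3 vowels (nurrikuf → nuunrrikuf, bifhamuw → biunfhamuw, nitibuk → niuntibuk) insert -un- after the first vowel.
The other pattern: stems with 1 vowel add -ish.
So kogasot → koungasot.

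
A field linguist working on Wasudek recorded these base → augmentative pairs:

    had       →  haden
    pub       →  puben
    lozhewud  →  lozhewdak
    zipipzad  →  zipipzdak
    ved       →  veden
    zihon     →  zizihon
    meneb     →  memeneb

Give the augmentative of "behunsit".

pub and meneb both end in -b yet inflect differently (puben, memeneb), so the final letter is not what conditions the rule; the number of vowels is.
"behunsit" has 3 vowels. The stems with 3 vowels (zipipzad → zipipzdak, lozhewud → lozhewdak) delete the last vowel and add -ak.
The other patterns: stems with 1 vowel add -en; stems with 2 vowels repeat the first consonant+vowel as a prefix.
So behunsit → behunstak.

behunstak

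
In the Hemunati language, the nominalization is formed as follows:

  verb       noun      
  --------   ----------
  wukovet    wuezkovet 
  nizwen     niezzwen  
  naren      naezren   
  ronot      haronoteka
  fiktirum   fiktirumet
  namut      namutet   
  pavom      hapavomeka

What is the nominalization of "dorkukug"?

dorkukuget

"dorkukug" has last vowel 'u'. The stems whose last vowel is 'u' (namut → namutet, fiktirum → fiktirumet) add -et.
So dorkukug → dorkukuget.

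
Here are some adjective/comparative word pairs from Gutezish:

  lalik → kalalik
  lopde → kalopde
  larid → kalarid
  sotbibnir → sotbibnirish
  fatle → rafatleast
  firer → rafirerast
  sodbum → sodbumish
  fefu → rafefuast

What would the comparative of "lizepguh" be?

kalizepguh

"lizepguh" begins with l-. The stems beginning with l- (larid → kalarid, lalik → kalalik, lopde → kalopde) add the prefix ka-.
So lizepguh → kalizepguh.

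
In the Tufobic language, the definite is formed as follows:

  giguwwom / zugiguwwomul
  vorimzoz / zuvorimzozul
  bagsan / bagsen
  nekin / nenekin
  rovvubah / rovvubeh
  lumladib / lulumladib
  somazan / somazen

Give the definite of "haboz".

"haboz" has last vowel 'o'. The stems whose last vowel is 'o' (vorimzoz → zuvorimzozul, giguwwom → zugiguwwomul) add zu- … -ul around the stem.
So haboz → zuhabozul.

zuhabozul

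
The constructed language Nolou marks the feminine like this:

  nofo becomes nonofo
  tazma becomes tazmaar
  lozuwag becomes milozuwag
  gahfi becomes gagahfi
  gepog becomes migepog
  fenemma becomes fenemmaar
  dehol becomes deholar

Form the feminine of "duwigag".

miduwigag

"duwigag" ends in -g. The stems ending in -g (lozuwag → milozuwag, gepog → migepog) add the prefix mi-.
The other patterns: stems ending in -a or -l add -ar; stems ending in -i or -o repeat the first consonant+vowel as a prefix.
So duwigag → miduwigag.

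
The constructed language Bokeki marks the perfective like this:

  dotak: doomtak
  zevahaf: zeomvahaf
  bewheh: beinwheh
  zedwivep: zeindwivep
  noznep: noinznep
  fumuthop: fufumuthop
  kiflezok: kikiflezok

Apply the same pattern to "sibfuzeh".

siinbfuzeh

zedwivep and fumuthop both end in -p yet inflect differently (zeindwivep, fufumuthop), so the final letter is not what conditions the rule; the last vowel is.
"sibfuzeh" has last vowel 'e'. The stems whose last vowel is 'e' (bewheh → beinwheh, zedwivep → zeindwivep, noznep → noinznep) insert -in- after the first vowel.
The other patterns: stems whose last vowel is 'a' insert -om- after the first vowel; stems whose last vowel is 'o' repeat the first consonant+vowel as a prefix.
So sibfuzeh → siinbfuzeh.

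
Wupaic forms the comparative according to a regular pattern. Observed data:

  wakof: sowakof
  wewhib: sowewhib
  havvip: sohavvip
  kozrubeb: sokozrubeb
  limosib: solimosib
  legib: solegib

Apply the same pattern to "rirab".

Every pair shown (wakof → sowakof, wewhib → sowewhib, havvip → sohavvip, …) follows the same rule: add the prefix so-.
So rirab → sorirab.

sorirab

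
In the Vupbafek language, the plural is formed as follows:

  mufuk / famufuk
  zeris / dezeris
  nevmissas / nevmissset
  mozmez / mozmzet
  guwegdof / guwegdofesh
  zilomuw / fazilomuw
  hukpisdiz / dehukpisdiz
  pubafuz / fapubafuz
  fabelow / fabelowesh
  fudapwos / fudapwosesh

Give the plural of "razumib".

derazumib

zilomuw and fabelow both end in -w yet inflect differently (fazilomuw, fabelowesh), so the final letter is not what conditions the rule; the last vowel is.
"razumib" has last vowel 'i'. The stems whose last vowel is 'i' (zeris → dezeris, hukpisdiz → dehukpisdiz) add the prefix de-.
So razumib → derazumib.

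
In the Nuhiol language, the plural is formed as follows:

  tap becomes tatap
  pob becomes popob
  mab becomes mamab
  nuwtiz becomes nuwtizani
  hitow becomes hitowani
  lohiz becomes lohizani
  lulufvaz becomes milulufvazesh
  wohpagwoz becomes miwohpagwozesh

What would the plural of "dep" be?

dedep

nuwtiz and lulufvaz both end in -z yet inflect differently (nuwtizani, milulufvazesh), so the final letter is not what conditions the rule; the number of vowels is.
"dep" has 1 vowel. The stems with 1 vowel (tap → tatap, pob → popob, mab → mamab) repeat the first consonant+vowel as a prefix.
So dep → dedep.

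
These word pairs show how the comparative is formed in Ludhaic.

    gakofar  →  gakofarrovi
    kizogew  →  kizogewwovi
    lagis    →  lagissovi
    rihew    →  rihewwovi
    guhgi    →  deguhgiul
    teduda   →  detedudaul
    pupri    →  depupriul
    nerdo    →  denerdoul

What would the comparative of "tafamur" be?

tafamurrovi

lagis and guhgi both have last vowel 'i' yet inflect differently (lagissovi, deguhgiul), so the last vowel is not what conditions the rule; whether the stem ends in a vowel or a consonant is.
"tafamur" ends in a consonant. The stems ending in a consonant (gakofar → gakofarrovi, kizogew → kizogewwovi, lagis → lagissovi) double the final consonant and add -ovi.
The other pattern: stems ending in a vowel add de- … -ul around the stem.
So tafamur → tafamurrovi.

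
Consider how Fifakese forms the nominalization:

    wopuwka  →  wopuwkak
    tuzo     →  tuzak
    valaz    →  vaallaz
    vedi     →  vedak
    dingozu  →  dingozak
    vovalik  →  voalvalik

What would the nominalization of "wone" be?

"wone" ends in a vowel. The stems ending in a vowel (tuzo → tuzak, wopuwka → wopuwkak, vedi → vedak) drop the final letter and add -ak.
The other pattern: stems ending in a consonant insert -al- after the first vowel.
So wone → wonak.

wonak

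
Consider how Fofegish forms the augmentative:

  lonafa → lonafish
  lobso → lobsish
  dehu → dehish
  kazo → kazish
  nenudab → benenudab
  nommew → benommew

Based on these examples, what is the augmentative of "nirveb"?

benirveb

lonafa and nenudab both have last vowel 'a' yet inflect differently (lonafish, benenudab), so the last vowel is not what conditions the rule; whether the stem ends in a vowel or a consonant is.
"nirveb" ends in a consonant. The stems ending in a consonant (nenudab → benenudab, nommew → benommew) add the prefix be-.
So nirveb → benirveb.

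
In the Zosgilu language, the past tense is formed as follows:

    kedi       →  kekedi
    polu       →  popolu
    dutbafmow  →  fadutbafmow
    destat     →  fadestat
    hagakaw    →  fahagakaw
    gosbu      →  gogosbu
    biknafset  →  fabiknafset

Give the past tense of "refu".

destat and gosbu both have 2 vowels yet inflect differently (fadestat, gogosbu), so the number of vowels is not what conditions the rule; whether the stem ends in a vowel or a consonant is.
"refu" ends in a vowel. The stems ending in a vowel (gosbu → gogosbu, kedi → kekedi, polu → popolu) repeat the first consonant+vowel as a prefix.
The other pattern: stems ending in a consonant add the prefix fa-.
So refu → rerefu.

rerefu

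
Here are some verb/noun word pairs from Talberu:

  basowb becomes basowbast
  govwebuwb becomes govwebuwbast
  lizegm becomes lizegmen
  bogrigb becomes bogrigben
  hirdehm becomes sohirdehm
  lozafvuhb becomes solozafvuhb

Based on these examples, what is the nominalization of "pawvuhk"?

sopawvuhk

basowb and bogrigb both end in -b yet inflect differently (basowbast, bogrigben), so the final letter is not what conditions the rule; the second-to-last letter is.
"pawvuhk" has second-to-last letter 'h'. The stems whose second-to-last letter is 'h' (hirdehm → sohirdehm, lozafvuhb → solozafvuhb) add the prefix so-.
The other patterns: stems whose second-to-last letter is 'w' add -ast; stems whose second-to-last letter is 'g' add -en.
So pawvuhk → sopawvuhk.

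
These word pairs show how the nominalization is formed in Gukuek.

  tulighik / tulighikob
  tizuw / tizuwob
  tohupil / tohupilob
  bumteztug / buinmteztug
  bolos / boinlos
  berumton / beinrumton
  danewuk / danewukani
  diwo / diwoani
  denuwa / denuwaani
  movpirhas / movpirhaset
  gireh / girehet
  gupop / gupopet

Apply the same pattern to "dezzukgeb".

dezzukgebani

"dezzukgeb" begins with d-. The stems beginning with d- (danewuk → danewukani, diwo → diwoani, denuwa → denuwaani) add -ani.
So dezzukgeb → dezzukgebani.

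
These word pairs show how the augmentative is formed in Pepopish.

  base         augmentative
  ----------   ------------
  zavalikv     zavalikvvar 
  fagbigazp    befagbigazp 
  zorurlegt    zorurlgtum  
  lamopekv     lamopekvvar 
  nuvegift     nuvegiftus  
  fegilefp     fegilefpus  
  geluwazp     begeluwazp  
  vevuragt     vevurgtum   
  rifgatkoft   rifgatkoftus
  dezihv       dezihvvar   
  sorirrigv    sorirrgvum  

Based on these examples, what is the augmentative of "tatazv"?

"tatazv" has second-to-last letter 'z'. The stems whose second-to-last letter is 'z' (geluwazp → begeluwazp, fagbigazp → befagbigazp) add the prefix be-.
The other patterns: stems whose second-to-last letter is 'f' add -us; stems whose second-to-last letter is 'g' delete the last vowel and add -um; stems whose second-to-last letter is 'h' or 'k' double the final consonant and add -ar.
So tatazv → betatazv.

betatazv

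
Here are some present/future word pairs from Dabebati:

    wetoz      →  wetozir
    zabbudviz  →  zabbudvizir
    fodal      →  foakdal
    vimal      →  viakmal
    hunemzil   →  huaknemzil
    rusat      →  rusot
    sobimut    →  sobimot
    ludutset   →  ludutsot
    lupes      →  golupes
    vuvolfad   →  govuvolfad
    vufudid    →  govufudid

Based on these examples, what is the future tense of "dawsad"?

godawsad

"dawsad" ends in -d. The stems ending in -d (vuvolfad → govuvolfad, vufudid → govufudid) add the prefix go-.
So dawsad → godawsad.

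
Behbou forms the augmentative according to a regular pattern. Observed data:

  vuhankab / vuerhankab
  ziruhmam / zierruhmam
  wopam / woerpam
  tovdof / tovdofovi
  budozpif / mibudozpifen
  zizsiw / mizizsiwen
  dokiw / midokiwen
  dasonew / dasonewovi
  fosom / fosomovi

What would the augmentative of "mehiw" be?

mimehiwen

"mehiw" has last vowel 'i'. The stems whose last vowel is 'i' (dokiw → midokiwen, zizsiw → mizizsiwen, budozpif → mibudozpifen) add mi- … -en around the stem.
So mehiw → mimehiwen.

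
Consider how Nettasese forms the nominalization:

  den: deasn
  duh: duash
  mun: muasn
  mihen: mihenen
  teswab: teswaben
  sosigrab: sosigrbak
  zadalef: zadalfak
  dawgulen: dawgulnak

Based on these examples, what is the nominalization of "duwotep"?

duwotpak

den and mihen both end in -n yet inflect differently (deasn, mihenen), so the final letter is not what conditions the rule; the number of vowels is.
"duwotep" has 3 vowels. The stems with 3 vowels (sosigrab → sosigrbak, zadalef → zadalfak, dawgulen → dawgulnak) delete the last vowel and add -ak.
The other patterns: stems with 1 vowel insert -as- after the first vowel; stems with 2 vowels add -en.
So duwotep → duwotpak.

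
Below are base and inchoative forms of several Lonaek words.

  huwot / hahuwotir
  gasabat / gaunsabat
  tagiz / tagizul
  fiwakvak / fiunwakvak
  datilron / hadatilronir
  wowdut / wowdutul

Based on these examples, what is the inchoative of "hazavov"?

gasabat and huwot both end in -t yet inflect differently (gaunsabat, hahuwotir), so the final letter is not what conditions the rule; the last vowel is.
"hazavov" has last vowel 'o'. The stems whose last vowel is 'o' (datilron → hadatilronir, huwot → hahuwotir) add ha- … -ir around the stem.
So hazavov → hahazavovir.

hahazavovir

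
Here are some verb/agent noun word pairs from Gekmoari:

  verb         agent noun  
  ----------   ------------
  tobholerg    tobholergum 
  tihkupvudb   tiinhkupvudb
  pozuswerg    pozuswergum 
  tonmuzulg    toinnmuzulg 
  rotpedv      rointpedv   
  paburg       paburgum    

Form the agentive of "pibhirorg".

pibhirorgum

pozuswerg and tonmuzulg both end in -g yet inflect differently (pozuswergum, toinnmuzulg), so the final letter is not what conditions the rule; the second-to-last letter is.
"pibhirorg" has second-to-last letter 'r'. The stems whose second-to-last letter is 'r' (pozuswerg → pozuswergum, tobholerg → tobholergum, paburg → paburgum) add -um.
The other pattern: stems whose second-to-last letter is 'd' or 'l' insert -in- after the first vowel.
So pibhirorg → pibhirorgum.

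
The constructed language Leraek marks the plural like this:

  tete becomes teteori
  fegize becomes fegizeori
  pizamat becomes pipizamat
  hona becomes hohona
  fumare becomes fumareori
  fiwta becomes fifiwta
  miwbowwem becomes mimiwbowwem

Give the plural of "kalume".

kalumeori

fumare and miwbowwem both have last vowel 'e' yet inflect differently (fumareori, mimiwbowwem), so the last vowel is not what conditions the rule; the final letter is.
"kalume" ends in -e. The stems ending in -e (fumare → fumareori, tete → teteori, fegize → fegizeori) add -ori.
The other pattern: stems ending in -a, -m or -t repeat the first consonant+vowel as a prefix.
So kalume → kalumeori.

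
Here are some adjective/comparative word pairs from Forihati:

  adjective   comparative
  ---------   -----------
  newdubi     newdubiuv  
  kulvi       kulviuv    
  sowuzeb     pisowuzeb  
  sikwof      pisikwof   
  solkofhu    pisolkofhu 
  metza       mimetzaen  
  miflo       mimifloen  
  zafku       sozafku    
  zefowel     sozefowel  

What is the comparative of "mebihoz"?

solkofhu and zafku both end in -u yet inflect differently (pisolkofhu, sozafku), so the final letter is not what conditions the rule; the first letter is.
"mebihoz" begins with m-. The stems beginning with m- (metza → mimetzaen, miflo → mimifloen) add mi- … -en around the stem.
The other patterns: stems beginning with k- or n- add -uv; stems beginning with s- add the prefix pi-; stems beginning with z- add the prefix so-.
So mebihoz → mimebihozen.

mimebihozen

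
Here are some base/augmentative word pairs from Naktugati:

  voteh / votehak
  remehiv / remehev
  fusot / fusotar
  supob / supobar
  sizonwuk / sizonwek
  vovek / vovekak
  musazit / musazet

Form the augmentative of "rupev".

vovek and sizonwuk both end in -k yet inflect differently (vovekak, sizonwek), so the final letter is not what conditions the rule; the last vowel is.
"rupev" has last vowel 'e'. The stems whose last vowel is 'e' (voteh → votehak, vovek → vovekak) add -ak.
So rupev → rupevak.

rupevak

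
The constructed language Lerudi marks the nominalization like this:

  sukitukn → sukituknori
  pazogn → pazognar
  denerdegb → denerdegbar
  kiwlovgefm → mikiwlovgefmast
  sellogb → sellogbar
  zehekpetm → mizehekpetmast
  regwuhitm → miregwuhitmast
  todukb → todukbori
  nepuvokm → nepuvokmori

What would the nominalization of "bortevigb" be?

bortevigbar

"bortevigb" has second-to-last letter 'g'. The stems whose second-to-last letter is 'g' (denerdegb → denerdegbar, pazogn → pazognar, sellogb → sellogbar) add -ar.
The other patterns: stems whose second-to-last letter is 'k' add -ori; stems whose second-to-last letter is 'f' or 't' add mi- … -ast around the stem.
So bortevigb → bortevigbar.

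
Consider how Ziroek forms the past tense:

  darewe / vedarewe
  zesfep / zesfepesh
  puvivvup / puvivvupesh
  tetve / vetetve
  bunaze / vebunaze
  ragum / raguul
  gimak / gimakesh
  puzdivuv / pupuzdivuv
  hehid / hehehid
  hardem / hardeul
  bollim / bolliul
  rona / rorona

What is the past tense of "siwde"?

hardem and zesfep both have last vowel 'e' yet inflect differently (hardeul, zesfepesh), so the last vowel is not what conditions the rule; the final letter is.
"siwde" ends in -e. The stems ending in -e (tetve → vetetve, darewe → vedarewe, bunaze → vebunaze) add the prefix ve-.
So siwde → vesiwde.

vesiwde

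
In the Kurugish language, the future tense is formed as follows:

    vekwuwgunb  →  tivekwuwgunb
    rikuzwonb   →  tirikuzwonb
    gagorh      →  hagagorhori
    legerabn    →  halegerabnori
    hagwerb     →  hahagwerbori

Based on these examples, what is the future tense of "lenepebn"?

halenepebnori

"lenepebn" has second-to-last letter 'b'. The one such stem in the data (legerabn → halegerabnori) adds ha- … -ori around the stem, so the same rule applies.
The other pattern: stems whose second-to-last letter is 'n' add the prefix ti-.
So lenepebn → halenepebnori.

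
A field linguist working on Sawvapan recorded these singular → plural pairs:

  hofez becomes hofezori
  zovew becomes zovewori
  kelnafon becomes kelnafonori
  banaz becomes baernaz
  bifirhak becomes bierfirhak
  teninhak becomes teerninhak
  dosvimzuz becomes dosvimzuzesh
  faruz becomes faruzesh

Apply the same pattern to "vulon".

hofez and banaz both end in -z yet inflect differently (hofezori, baernaz), so the final letter is not what conditions the rule; the last vowel is.
"vulon" has last vowel 'o'. The one such stem in the data (kelnafon → kelnafonori) adds -ori, so the same rule applies.
So vulon → vulonori.

vulonori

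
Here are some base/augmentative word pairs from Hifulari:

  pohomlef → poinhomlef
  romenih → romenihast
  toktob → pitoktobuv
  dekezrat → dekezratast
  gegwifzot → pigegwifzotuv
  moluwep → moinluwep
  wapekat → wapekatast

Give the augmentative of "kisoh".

pikisohuv

gegwifzot and wapekat both end in -t yet inflect differently (pigegwifzotuv, wapekatast), so the final letter is not what conditions the rule; the last vowel is.
"kisoh" has last vowel 'o'. The stems whose last vowel is 'o' (toktob → pitoktobuv, gegwifzot → pigegwifzotuv) add pi- … -uv around the stem.
The other patterns: stems whose last vowel is 'e' insert -in- after the first vowel; stems whose last vowel is 'a' or 'i' add -ast.
So kisoh → pikisohuv.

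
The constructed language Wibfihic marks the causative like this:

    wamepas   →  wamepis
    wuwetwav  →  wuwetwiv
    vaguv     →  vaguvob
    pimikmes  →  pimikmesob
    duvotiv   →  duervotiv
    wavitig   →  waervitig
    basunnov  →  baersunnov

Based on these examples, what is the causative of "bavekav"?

wuwetwav and vaguv both end in -v yet inflect differently (wuwetwiv, vaguvob), so the final letter is not what conditions the rule; the last vowel is.
"bavekav" has last vowel 'a'. The stems whose last vowel is 'a' (wamepas → wamepis, wuwetwav → wuwetwiv) change the last vowel to 'i'.
The other patterns: stems whose last vowel is 'e' or 'u' add -ob; stems whose last vowel is 'i' or 'o' insert -er- after the first vowel.
So bavekav → bavekiv.

bavekiv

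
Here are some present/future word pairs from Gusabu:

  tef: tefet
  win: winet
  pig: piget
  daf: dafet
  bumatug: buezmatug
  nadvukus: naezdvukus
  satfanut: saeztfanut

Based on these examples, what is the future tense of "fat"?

fatet

pig and bumatug both end in -g yet inflect differently (piget, buezmatug), so the final letter is not what conditions the rule; the number of vowels is.
"fat" has 1 vowel. The stems with 1 vowel (tef → tefet, win → winet, pig → piget) add -et.
The other pattern: stems with 3 vowels insert -ez- after the first vowel.
So fat → fatet.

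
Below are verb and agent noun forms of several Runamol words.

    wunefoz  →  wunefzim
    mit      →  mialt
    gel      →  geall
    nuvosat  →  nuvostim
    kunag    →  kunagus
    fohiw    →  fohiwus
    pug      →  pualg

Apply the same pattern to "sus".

pug and kunag both end in -g yet inflect differently (pualg, kunagus), so the final letter is not what conditions the rule; the number of vowels is.
"sus" has 1 vowel. The stems with 1 vowel (mit → mialt, pug → pualg, gel → geall) insert -al- after the first vowel.
The other patterns: stems with 2 vowels add -us; stems with 3 vowels delete the last vowel and add -im.
So sus → suals.

suals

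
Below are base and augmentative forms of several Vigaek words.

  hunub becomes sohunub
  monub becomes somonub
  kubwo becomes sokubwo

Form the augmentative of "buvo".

sobuvo

Every pair shown (hunub → sohunub, monub → somonub, kubwo → sokubwo) follows the same rule: add the prefix so-.
So buvo → sobuvo.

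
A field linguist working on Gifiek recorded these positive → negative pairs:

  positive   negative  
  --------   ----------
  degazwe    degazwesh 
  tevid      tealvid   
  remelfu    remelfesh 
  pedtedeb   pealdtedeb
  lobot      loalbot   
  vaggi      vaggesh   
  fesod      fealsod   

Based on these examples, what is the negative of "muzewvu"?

tevid and vaggi both have last vowel 'i' yet inflect differently (tealvid, vaggesh), so the last vowel is not what conditions the rule; whether the stem ends in a vowel or a consonant is.
"muzewvu" ends in a vowel. The stems ending in a vowel (vaggi → vaggesh, remelfu → remelfesh, degazwe → degazwesh) drop the final letter and add -esh.
So muzewvu → muzewvesh.

muzewvesh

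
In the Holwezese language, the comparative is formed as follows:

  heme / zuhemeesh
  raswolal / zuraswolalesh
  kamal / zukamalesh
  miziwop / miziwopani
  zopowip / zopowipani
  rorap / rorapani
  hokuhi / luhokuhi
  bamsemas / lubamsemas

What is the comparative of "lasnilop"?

lasnilopani

raswolal and rorap both have last vowel 'a' yet inflect differently (zuraswolalesh, rorapani), so the last vowel is not what conditions the rule; the final letter is.
"lasnilop" ends in -p. The stems ending in -p (miziwop → miziwopani, zopowip → zopowipani, rorap → rorapani) add -ani.
So lasnilop → lasnilopani.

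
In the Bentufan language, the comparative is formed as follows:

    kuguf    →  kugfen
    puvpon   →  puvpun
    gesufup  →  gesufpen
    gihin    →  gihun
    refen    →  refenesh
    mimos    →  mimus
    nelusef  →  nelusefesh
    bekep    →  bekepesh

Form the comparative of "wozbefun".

kuguf and nelusef both end in -f yet inflect differently (kugfen, nelusefesh), so the final letter is not what conditions the rule; the last vowel is.
"wozbefun" has last vowel 'u'. The stems whose last vowel is 'u' (gesufup → gesufpen, kuguf → kugfen) delete the last vowel and add -en.
So wozbefun → wozbefnen.

wozbefnen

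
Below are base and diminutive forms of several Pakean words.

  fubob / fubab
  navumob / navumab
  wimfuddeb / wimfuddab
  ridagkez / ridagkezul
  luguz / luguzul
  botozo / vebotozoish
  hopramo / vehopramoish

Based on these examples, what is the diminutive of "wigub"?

wigab

"wigub" ends in -b. The stems ending in -b (fubob → fubab, navumob → navumab, wimfuddeb → wimfuddab) change the last vowel to 'a'.
The other patterns: stems ending in -z add -ul; stems ending in -o add ve- … -ish around the stem.
So wigub → wigab.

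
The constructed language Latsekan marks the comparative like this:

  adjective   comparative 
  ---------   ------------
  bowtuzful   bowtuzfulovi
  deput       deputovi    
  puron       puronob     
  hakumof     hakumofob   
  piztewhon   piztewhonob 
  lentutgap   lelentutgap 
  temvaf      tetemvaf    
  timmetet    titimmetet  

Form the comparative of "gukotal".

gugukotal

hakumof and temvaf both end in -f yet inflect differently (hakumofob, tetemvaf), so the final letter is not what conditions the rule; the last vowel is.
"gukotal" has last vowel 'a'. The stems whose last vowel is 'a' (lentutgap → lelentutgap, temvaf → tetemvaf) repeat the first consonant+vowel as a prefix.
The other patterns: stems whose last vowel is 'u' add -ovi; stems whose last vowel is 'o' add -ob.
So gukotal → gugukotal.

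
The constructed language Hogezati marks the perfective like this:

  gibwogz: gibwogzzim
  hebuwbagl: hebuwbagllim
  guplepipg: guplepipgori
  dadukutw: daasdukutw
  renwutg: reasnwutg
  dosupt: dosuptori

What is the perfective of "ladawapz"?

ladawapzori

"ladawapz" has second-to-last letter 'p'. The stems whose second-to-last letter is 'p' (guplepipg → guplepipgori, dosupt → dosuptori) add -ori.
The other patterns: stems whose second-to-last letter is 'g' double the final consonant and add -im; stems whose second-to-last letter is 't' insert -as- after the first vowel.
So ladawapz → ladawapzori.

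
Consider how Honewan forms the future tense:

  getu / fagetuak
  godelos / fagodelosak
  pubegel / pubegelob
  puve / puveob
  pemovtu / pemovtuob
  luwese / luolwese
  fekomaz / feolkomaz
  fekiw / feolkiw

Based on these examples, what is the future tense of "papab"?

getu and pemovtu both end in -u yet inflect differently (fagetuak, pemovtuob), so the final letter is not what conditions the rule; the first letter is.
"papab" begins with p-. The stems beginning with p- (pubegel → pubegelob, puve → puveob, pemovtu → pemovtuob) add -ob.
The other patterns: stems beginning with g- add fa- … -ak around the stem; stems beginning with f- or l- insert -ol- after the first vowel.
So papab → papabob.

papabob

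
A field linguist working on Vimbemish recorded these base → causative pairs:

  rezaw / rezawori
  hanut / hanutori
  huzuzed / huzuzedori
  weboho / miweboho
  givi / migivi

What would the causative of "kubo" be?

mikubo

"kubo" ends in a vowel. The stems ending in a vowel (weboho → miweboho, givi → migivi) add the prefix mi-.
The other pattern: stems ending in a consonant add -ori.
So kubo → mikubo.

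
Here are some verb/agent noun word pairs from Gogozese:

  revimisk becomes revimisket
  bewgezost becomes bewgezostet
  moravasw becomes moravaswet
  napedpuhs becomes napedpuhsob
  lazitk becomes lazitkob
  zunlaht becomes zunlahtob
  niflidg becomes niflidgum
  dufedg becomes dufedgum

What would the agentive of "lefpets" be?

lefpetsob

revimisk and lazitk both end in -k yet inflect differently (revimisket, lazitkob), so the final letter is not what conditions the rule; the second-to-last letter is.
"lefpets" has second-to-last letter 't'. The one such stem in the data (lazitk → lazitkob) adds -ob, so the same rule applies.
The other patterns: stems whose second-to-last letter is 's' add -et; stems whose second-to-last letter is 'd' add -um.
So lefpets → lefpetsob.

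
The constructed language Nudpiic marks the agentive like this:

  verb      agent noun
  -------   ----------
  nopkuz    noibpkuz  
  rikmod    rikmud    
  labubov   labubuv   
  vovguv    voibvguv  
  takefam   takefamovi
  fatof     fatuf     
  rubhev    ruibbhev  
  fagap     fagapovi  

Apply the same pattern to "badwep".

baibdwep

labubov and vovguv both end in -v yet inflect differently (labubuv, voibvguv), so the final letter is not what conditions the rule; the last vowel is.
"badwep" has last vowel 'e'. The one such stem in the data (rubhev → ruibbhev) inserts -ib- after the first vowel (as do vovguv, nopkuz), so the same rule applies.
So badwep → baibdwep.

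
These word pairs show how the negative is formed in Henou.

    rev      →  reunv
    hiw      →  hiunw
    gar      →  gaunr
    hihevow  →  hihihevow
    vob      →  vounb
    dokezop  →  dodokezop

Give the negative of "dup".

duunp

"dup" has 1 vowel. The stems with 1 vowel (vob → vounb, rev → reunv, gar → gaunr) insert -un- after the first vowel.
The other pattern: stems with 3 vowels repeat the first consonant+vowel as a prefix.
So dup → duunp.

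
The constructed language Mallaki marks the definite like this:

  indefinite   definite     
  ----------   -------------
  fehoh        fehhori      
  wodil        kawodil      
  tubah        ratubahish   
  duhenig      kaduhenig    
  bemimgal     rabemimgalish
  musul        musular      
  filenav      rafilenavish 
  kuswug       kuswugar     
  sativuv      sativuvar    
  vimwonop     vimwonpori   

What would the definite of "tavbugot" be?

tavbugtori

wodil and bemimgal both end in -l yet inflect differently (kawodil, rabemimgalish), so the final letter is not what conditions the rule; the last vowel is.
"tavbugot" has last vowel 'o'. The stems whose last vowel is 'o' (fehoh → fehhori, vimwonop → vimwonpori) delete the last vowel and add -ori.
The other patterns: stems whose last vowel is 'i' add the prefix ka-; stems whose last vowel is 'a' add ra- … -ish around the stem; stems whose last vowel is 'u' add -ar.
So tavbugot → tavbugtori.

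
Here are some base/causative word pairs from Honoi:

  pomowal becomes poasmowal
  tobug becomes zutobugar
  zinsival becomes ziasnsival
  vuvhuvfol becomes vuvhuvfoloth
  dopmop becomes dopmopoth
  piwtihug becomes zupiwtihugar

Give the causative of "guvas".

"guvas" has last vowel 'a'. The stems whose last vowel is 'a' (zinsival → ziasnsival, pomowal → poasmowal) insert -as- after the first vowel.
The other patterns: stems whose last vowel is 'u' add zu- … -ar around the stem; stems whose last vowel is 'o' add -oth.
So guvas → guasvas.

guasvas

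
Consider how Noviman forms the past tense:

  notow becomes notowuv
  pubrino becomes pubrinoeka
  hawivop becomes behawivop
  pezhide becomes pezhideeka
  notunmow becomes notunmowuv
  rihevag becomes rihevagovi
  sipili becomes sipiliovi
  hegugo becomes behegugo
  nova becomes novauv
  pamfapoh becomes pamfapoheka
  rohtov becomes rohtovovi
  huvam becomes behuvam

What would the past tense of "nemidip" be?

nemidipuv

"nemidip" begins with n-. The stems beginning with n- (notow → notowuv, notunmow → notunmowuv, nova → novauv) add -uv.
The other patterns: stems beginning with p- add -eka; stems beginning with h- add the prefix be-; stems beginning with r- or s- add -ovi.
So nemidip → nemidipuv.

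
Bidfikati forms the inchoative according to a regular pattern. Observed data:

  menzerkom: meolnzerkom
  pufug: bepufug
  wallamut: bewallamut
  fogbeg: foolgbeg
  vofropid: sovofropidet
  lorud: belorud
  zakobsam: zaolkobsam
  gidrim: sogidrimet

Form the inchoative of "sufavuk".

vofropid and lorud both end in -d yet inflect differently (sovofropidet, belorud), so the final letter is not what conditions the rule; the last vowel is.
"sufavuk" has last vowel 'u'. The stems whose last vowel is 'u' (lorud → belorud, pufug → bepufug, wallamut → bewallamut) add the prefix be-.
The other patterns: stems whose last vowel is 'i' add so- … -et around the stem; stems whose last vowel is 'a', 'e' or 'o' insert -ol- after the first vowel.
So sufavuk → besufavuk.

besufavuk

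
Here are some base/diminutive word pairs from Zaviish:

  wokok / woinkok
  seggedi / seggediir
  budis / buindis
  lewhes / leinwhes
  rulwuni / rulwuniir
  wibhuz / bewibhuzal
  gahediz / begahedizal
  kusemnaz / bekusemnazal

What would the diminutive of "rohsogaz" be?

seggedi and gahediz both have last vowel 'i' yet inflect differently (seggediir, begahedizal), so the last vowel is not what conditions the rule; the final letter is.
"rohsogaz" ends in -z. The stems ending in -z (kusemnaz → bekusemnazal, gahediz → begahedizal, wibhuz → bewibhuzal) add be- … -al around the stem.
So rohsogaz → berohsogazal.

berohsogazal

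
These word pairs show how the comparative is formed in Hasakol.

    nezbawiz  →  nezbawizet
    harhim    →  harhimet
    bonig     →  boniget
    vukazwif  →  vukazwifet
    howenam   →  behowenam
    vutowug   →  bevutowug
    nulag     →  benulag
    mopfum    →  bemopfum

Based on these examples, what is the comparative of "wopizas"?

harhim and howenam both end in -m yet inflect differently (harhimet, behowenam), so the final letter is not what conditions the rule; the last vowel is.
"wopizas" has last vowel 'a'. The stems whose last vowel is 'a' (howenam → behowenam, nulag → benulag) add the prefix be-.
The other pattern: stems whose last vowel is 'i' add -et.
So wopizas → bewopizas.

bewopizas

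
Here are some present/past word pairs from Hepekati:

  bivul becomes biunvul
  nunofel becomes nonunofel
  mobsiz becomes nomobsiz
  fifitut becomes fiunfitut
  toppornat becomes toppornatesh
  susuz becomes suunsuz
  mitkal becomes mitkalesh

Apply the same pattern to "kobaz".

kobazesh

nunofel and bivul both end in -l yet inflect differently (nonunofel, biunvul), so the final letter is not what conditions the rule; the last vowel is.
"kobaz" has last vowel 'a'. The stems whose last vowel is 'a' (toppornat → toppornatesh, mitkal → mitkalesh) add -esh.
The other patterns: stems whose last vowel is 'e' or 'i' add the prefix no-; stems whose last vowel is 'u' insert -un- after the first vowel.
So kobaz → kobazesh.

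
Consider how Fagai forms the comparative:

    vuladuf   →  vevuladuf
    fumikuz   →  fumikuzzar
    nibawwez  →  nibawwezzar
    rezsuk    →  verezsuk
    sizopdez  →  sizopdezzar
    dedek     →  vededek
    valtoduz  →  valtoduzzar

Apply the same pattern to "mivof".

"mivof" ends in -f. The one such stem in the data (vuladuf → vevuladuf) adds the prefix ve-, so the same rule applies.
The other pattern: stems ending in -z double the final consonant and add -ar.
So mivof → vemivof.

vemivof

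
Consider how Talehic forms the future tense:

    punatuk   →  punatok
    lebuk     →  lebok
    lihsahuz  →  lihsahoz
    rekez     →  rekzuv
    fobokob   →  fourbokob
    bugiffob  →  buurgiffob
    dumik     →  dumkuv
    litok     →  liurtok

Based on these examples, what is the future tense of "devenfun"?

devenfon

litok and lebuk both end in -k yet inflect differently (liurtok, lebok), so the final letter is not what conditions the rule; the last vowel is.
"devenfun" has last vowel 'u'. The stems whose last vowel is 'u' (lihsahuz → lihsahoz, lebuk → lebok, punatuk → punatok) change the last vowel to 'o'.
The other patterns: stems whose last vowel is 'o' insert -ur- after the first vowel; stems whose last vowel is 'e' or 'i' delete the last vowel and add -uv.
So devenfun → devenfon.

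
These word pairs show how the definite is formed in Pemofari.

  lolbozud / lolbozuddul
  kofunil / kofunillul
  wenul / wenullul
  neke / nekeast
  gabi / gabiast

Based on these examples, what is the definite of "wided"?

gabi and kofunil both have last vowel 'i' yet inflect differently (gabiast, kofunillul), so the last vowel is not what conditions the rule; whether the stem ends in a vowel or a consonant is.
"wided" ends in a consonant. The stems ending in a consonant (kofunil → kofunillul, wenul → wenullul, lolbozud → lolbozuddul) double the final consonant and add -ul.
The other pattern: stems ending in a vowel add -ast.
So wided → wideddul.

wideddul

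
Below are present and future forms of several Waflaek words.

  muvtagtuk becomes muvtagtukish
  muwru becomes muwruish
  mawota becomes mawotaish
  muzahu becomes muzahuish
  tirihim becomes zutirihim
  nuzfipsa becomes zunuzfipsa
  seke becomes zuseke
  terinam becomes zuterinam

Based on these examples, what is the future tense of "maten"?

matenish

mawota and nuzfipsa both end in -a yet inflect differently (mawotaish, zunuzfipsa), so the final letter is not what conditions the rule; the first letter is.
"maten" begins with m-. The stems beginning with m- (muvtagtuk → muvtagtukish, muwru → muwruish, mawota → mawotaish) add -ish.
So maten → matenish.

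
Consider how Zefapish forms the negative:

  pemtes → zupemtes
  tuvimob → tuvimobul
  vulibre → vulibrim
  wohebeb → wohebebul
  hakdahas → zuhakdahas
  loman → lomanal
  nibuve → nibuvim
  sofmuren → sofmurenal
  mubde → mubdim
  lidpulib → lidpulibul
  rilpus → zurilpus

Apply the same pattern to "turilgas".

zuturilgas

pemtes and vulibre both have last vowel 'e' yet inflect differently (zupemtes, vulibrim), so the last vowel is not what conditions the rule; the final letter is.
"turilgas" ends in -s. The stems ending in -s (hakdahas → zuhakdahas, pemtes → zupemtes, rilpus → zurilpus) add the prefix zu-.
The other patterns: stems ending in -e drop the final letter and add -im; stems ending in -b add -ul; stems ending in -n add -al.
So turilgas → zuturilgas.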